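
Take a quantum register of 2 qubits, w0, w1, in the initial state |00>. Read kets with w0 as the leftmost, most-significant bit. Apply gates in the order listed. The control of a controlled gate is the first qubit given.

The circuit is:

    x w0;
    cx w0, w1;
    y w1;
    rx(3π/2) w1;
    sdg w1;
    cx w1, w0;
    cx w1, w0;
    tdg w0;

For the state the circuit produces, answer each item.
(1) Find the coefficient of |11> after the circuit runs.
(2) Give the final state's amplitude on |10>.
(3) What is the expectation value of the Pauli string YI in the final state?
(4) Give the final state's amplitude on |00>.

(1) The amplitude on |11> is sqrt(2)*exp(I*pi/4)/2. Key observation: gates 6-7 undo each other exactly, leaving only the rest of the circuit to track.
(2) The final state's coefficient on |10> equals sqrt(2)*exp(I*pi/4)/2.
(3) The expectation value of YI is 0.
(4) The final state's coefficient on |00> equals 0.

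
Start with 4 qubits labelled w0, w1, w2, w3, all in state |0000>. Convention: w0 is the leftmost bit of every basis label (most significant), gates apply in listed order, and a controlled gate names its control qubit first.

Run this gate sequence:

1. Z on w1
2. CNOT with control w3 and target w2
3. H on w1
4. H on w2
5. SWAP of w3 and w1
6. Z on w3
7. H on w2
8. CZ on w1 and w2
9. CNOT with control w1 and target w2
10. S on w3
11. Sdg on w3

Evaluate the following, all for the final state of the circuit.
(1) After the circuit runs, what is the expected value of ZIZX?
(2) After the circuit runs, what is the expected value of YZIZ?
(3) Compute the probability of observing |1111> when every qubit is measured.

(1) The observable ZIZX averages to -1. Key observation: gates 10-11 undo each other exactly, leaving only the rest of the circuit to track.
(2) In the final state, YZIZ has expectation 0.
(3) The probability of measuring |1111> is 0.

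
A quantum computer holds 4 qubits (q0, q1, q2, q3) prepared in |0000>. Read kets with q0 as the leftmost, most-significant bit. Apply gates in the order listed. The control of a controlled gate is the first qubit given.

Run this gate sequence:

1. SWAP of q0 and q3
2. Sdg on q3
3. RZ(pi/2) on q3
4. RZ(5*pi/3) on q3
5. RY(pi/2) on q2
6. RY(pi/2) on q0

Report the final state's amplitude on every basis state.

The final amplitudes are exp(11*I*pi/12)/2 on |0000>, exp(11*I*pi/12)/2 on |0010>, exp(11*I*pi/12)/2 on |1000>, exp(11*I*pi/12)/2 on |1010>, and 0 on every other basis state.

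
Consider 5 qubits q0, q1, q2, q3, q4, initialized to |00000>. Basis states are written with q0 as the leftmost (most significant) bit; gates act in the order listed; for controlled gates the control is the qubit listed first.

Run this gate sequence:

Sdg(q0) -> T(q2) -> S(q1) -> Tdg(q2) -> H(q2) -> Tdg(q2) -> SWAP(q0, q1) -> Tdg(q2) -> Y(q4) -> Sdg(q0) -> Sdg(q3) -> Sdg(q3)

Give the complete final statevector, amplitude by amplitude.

The final amplitudes are sqrt(2)*I/2 on |00001>, sqrt(2)/2 on |00101>, and 0 on every other basis state.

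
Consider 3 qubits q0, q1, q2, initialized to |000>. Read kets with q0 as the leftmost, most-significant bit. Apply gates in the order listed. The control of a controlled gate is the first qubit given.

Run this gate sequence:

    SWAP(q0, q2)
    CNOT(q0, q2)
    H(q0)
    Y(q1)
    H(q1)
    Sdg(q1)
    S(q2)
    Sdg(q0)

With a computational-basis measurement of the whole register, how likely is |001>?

Outcome |001> occurs with probability 0.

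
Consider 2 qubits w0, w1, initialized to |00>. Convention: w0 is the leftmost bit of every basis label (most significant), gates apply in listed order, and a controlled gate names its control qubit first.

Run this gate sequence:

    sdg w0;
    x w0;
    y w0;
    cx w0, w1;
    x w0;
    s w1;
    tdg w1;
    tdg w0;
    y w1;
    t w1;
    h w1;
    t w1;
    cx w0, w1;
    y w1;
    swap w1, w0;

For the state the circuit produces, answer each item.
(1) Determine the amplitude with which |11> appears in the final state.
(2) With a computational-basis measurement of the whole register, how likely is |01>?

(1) The amplitude on |11> is -sqrt(2)*exp(3*I*pi/4)/2.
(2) The probability of measuring |01> is 1/2.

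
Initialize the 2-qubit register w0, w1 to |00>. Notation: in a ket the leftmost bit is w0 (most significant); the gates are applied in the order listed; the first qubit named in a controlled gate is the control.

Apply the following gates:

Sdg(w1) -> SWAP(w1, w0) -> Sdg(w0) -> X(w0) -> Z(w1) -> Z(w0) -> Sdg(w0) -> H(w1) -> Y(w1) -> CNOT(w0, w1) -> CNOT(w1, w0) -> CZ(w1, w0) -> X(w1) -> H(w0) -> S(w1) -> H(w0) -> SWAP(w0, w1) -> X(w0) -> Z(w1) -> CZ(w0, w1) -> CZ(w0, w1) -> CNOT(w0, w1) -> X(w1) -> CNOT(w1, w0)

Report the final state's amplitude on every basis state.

The final amplitudes are sqrt(2)*I/2 on |00>, 0 on |01>, sqrt(2)/2 on |10>, 0 on |11>. Key observation: gates 20-21 undo each other exactly, leaving only the rest of the circuit to track.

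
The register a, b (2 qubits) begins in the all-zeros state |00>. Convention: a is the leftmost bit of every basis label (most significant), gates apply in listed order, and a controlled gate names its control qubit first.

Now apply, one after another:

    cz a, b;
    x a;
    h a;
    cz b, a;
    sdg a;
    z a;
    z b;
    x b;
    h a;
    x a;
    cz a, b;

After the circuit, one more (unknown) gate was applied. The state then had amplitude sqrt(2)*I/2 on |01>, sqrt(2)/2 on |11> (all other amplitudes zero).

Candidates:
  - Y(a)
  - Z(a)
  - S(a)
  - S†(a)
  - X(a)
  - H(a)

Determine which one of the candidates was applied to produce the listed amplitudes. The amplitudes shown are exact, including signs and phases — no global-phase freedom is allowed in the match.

The unique candidate consistent with the amplitudes is H(a).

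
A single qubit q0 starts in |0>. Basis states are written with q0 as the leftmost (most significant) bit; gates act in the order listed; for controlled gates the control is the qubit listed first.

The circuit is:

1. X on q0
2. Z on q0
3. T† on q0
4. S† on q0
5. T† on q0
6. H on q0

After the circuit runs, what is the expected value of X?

The expectation value of X is -1.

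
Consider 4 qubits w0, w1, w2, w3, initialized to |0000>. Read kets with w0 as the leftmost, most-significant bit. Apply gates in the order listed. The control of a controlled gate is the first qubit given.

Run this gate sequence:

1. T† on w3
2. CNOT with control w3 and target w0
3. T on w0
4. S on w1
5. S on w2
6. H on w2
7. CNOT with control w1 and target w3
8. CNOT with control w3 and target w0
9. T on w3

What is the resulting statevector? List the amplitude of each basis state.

The resulting statevector has amplitude sqrt(2)/2 on |0000>, sqrt(2)/2 on |0010>, and 0 on every other basis state.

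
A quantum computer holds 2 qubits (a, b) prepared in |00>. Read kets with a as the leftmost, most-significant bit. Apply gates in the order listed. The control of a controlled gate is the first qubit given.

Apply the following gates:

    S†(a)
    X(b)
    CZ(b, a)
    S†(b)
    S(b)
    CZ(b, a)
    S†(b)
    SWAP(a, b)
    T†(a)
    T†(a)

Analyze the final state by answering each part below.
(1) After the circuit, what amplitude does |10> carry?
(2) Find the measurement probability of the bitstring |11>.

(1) The final state's coefficient on |10> equals -1.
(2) Outcome |11> occurs with probability 0.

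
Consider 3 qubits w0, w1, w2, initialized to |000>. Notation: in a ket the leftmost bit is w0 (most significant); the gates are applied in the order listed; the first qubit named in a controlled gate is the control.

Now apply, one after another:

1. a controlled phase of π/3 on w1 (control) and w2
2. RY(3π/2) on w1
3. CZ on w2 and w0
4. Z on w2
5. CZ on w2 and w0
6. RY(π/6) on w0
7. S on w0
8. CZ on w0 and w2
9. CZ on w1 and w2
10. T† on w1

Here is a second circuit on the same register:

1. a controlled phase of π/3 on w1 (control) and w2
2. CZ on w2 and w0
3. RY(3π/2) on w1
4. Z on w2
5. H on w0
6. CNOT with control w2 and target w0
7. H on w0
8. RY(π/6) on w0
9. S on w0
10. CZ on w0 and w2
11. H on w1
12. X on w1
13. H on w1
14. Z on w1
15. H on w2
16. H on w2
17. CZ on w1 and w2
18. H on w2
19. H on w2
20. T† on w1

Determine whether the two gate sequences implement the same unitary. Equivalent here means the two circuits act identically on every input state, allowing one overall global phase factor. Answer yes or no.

Yes — the two circuits implement the same unitary up to a global phase.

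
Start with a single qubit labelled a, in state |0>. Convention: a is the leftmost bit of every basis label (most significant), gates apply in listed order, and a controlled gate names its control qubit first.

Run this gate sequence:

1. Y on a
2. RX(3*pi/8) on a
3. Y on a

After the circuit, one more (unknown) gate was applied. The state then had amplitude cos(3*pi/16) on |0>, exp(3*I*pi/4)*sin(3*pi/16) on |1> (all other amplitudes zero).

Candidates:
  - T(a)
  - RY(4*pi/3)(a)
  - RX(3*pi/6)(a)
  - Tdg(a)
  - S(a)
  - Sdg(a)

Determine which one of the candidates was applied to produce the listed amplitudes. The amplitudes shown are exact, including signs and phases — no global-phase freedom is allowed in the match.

The unique candidate consistent with the amplitudes is T(a).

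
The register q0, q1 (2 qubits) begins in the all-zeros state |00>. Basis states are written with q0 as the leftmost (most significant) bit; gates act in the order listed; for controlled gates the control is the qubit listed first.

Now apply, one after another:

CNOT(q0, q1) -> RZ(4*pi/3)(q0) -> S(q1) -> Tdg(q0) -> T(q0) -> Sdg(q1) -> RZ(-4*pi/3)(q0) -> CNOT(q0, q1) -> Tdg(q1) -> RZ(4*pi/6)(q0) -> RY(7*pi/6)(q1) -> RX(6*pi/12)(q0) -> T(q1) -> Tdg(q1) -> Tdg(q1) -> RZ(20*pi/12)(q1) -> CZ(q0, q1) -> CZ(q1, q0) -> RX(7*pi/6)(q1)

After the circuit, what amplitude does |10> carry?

|10> carries amplitude -sqrt(6)*exp(I*pi/3)/8 - sqrt(2)*exp(I*pi/4)/4 - sqrt(6)*exp(I*pi/4)/8 + sqrt(2)*exp(I*pi/3)/4 in the final state. Key observation: gates 1-8 undo each other exactly, leaving only the rest of the circuit to track.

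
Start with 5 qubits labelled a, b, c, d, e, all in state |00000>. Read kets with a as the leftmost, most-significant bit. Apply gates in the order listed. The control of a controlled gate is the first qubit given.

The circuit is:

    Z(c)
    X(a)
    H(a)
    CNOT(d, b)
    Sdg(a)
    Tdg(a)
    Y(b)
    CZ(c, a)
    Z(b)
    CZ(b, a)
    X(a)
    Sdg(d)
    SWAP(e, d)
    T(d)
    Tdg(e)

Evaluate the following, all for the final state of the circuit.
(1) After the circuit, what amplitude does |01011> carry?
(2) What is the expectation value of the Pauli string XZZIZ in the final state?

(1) The amplitude on |01011> is 0.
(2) In the final state, XZZIZ has expectation sqrt(2)/2.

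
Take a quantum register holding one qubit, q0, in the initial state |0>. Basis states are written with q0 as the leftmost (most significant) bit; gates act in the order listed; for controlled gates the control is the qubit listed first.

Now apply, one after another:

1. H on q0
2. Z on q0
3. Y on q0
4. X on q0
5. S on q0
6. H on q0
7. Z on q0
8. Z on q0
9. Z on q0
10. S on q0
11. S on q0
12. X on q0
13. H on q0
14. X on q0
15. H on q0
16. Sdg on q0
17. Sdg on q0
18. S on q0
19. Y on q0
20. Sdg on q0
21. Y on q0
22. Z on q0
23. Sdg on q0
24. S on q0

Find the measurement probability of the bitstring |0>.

A full measurement returns |0> with probability 1/2.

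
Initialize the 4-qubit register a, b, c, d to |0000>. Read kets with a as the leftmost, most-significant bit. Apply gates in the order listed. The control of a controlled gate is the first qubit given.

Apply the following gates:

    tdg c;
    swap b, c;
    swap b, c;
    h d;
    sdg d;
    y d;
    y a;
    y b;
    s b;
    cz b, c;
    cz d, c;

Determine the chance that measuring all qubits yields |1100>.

Outcome |1100> occurs with probability 1/2. Key observation: the block from step 2 through step 3 cancels to the identity and can be dropped.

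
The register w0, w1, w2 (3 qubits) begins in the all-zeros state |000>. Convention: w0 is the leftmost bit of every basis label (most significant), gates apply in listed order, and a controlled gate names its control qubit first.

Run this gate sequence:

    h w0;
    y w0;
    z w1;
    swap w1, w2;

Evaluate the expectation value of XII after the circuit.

In the final state, XII has expectation -1.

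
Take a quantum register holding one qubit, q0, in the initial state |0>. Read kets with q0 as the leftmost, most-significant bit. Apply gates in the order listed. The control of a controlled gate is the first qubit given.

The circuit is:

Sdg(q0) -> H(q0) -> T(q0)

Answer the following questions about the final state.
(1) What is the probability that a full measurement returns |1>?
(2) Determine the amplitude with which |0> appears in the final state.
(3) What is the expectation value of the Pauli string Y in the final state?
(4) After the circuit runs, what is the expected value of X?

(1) Outcome |1> occurs with probability 1/2.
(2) |0> carries amplitude sqrt(2)/2 in the final state.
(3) The observable Y averages to sqrt(2)/2.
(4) The expectation value of X is sqrt(2)/2.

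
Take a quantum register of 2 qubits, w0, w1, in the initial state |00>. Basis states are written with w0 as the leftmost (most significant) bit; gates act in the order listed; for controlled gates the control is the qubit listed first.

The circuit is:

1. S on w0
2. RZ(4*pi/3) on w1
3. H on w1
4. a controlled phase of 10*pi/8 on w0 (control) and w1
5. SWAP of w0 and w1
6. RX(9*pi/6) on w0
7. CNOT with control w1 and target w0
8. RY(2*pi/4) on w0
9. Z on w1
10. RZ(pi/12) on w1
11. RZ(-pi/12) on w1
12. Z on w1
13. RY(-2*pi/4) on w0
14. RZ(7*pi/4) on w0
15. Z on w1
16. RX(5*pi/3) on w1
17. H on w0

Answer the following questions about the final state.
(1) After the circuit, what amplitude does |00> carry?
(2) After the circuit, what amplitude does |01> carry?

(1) |00> carries amplitude sqrt(6)*(1 + I + sqrt(2)*I)*exp(5*I*pi/24)/8 in the final state. Key observation: the block from step 8 through step 13 cancels to the identity and can be dropped.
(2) The amplitude on |01> is sqrt(2)*(-1 - exp(I*pi/4) + exp(3*I*pi/4) + I)*exp(5*I*pi/24)/8.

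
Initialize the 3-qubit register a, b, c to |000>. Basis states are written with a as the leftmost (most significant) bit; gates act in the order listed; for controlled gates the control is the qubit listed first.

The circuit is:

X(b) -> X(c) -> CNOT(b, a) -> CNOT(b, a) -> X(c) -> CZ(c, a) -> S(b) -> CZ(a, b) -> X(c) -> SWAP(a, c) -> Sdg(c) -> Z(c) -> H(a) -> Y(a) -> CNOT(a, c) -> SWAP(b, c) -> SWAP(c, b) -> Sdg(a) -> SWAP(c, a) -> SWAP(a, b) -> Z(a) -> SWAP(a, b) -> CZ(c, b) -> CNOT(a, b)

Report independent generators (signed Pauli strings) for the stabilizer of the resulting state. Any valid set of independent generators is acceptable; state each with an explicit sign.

The stabilizer group can be generated by +XXY, +ZIZ, -IZZ, among other valid generating sets. Key observation: the block from step 2 through step 5 cancels to the identity and can be dropped.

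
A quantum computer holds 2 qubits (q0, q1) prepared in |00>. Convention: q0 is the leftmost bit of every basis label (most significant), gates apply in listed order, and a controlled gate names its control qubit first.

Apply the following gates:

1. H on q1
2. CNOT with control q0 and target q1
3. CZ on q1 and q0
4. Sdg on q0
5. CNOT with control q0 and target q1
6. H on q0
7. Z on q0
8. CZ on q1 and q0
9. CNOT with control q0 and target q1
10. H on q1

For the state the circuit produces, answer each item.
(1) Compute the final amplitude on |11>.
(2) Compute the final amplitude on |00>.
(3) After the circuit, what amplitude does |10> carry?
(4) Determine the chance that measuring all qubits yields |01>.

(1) |11> carries amplitude sqrt(2)/2 in the final state.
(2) |00> carries amplitude sqrt(2)/2 in the final state.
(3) The amplitude on |10> is 0.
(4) The probability of measuring |01> is 0.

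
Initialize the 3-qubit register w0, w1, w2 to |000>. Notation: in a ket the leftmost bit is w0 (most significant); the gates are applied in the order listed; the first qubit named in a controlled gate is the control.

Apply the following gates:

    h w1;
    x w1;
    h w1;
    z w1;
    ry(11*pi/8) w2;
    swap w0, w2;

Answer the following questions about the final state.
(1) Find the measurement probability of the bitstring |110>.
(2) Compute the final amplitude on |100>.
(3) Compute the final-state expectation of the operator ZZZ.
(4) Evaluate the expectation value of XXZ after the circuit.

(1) The probability of measuring |110> is 0. Key observation: gates 1-4 undo each other exactly, leaving only the rest of the circuit to track.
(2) The final state's coefficient on |100> equals sin(5*pi/16).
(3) In the final state, ZZZ has expectation -sqrt(2 - sqrt(2))/2.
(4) The observable XXZ averages to 0.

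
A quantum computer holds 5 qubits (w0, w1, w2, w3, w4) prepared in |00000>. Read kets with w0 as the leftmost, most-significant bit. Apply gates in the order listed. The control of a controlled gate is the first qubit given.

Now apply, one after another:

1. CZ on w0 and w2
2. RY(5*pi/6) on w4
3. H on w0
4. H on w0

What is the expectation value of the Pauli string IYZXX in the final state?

The observable IYZXX averages to 0. Key observation: the block from step 3 through step 4 cancels to the identity and can be dropped.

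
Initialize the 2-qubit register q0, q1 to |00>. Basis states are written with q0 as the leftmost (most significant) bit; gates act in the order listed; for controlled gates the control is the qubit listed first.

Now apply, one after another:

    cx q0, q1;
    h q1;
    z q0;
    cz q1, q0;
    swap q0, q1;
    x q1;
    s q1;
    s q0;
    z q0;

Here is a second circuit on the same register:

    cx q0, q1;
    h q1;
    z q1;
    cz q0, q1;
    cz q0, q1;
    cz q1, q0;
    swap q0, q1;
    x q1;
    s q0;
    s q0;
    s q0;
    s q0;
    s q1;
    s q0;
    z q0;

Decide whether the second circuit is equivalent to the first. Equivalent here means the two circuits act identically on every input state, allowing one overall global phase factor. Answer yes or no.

No — the two circuits implement different unitaries, even allowing a global phase.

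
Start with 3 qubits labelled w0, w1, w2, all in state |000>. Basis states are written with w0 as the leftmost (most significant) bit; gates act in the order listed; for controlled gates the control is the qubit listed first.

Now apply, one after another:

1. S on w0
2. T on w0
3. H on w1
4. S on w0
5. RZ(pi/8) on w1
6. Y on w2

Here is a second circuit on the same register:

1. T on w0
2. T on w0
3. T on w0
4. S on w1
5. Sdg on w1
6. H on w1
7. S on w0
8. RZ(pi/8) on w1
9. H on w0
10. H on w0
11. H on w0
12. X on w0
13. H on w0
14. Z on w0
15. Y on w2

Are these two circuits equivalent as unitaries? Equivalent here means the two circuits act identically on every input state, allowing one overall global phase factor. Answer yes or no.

Yes: on every input state the two circuits agree up to one overall phase factor.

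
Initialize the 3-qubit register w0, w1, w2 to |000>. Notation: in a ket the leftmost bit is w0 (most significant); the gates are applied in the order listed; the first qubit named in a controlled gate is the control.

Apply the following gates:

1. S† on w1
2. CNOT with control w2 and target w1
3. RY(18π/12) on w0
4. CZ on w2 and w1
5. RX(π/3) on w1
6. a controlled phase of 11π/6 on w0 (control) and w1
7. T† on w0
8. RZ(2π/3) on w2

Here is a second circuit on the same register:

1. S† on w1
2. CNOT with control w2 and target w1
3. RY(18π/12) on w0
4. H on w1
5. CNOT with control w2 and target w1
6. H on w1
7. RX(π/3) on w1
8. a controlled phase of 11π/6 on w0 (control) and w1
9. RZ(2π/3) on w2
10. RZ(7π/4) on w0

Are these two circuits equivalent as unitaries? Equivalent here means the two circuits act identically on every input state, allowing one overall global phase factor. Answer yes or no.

Yes, they are equivalent — the unitaries differ by at most a global phase.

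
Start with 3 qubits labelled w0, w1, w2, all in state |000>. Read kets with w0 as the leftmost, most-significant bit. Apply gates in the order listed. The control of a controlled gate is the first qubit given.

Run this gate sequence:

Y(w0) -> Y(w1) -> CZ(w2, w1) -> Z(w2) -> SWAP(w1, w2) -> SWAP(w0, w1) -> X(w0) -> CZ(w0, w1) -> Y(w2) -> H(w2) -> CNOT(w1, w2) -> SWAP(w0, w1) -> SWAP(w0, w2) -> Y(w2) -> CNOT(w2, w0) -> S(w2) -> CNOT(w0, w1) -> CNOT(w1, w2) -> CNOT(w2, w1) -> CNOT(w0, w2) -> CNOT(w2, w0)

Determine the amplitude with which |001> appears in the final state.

The amplitude on |001> is -sqrt(2)/2.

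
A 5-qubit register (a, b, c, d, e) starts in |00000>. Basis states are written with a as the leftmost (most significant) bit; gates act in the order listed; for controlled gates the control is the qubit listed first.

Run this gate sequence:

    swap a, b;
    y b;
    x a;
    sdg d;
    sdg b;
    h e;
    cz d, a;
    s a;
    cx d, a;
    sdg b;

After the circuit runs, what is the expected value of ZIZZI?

The observable ZIZZI averages to -1.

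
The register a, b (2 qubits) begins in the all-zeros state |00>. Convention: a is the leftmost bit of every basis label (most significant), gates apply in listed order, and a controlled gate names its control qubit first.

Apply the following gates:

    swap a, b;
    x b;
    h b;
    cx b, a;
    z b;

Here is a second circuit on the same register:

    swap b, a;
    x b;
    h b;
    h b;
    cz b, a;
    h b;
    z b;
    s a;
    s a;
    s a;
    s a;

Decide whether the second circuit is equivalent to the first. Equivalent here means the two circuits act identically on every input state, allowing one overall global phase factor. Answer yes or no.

No — the two circuits implement different unitaries, even allowing a global phase.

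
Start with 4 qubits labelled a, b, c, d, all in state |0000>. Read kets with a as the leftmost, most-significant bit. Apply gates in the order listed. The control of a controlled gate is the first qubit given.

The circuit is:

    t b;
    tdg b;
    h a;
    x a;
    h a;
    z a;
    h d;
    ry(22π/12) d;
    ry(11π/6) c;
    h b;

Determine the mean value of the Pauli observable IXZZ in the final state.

In the final state, IXZZ has expectation sqrt(3)/4. Key observation: steps 3-6 multiply out to the identity, so the circuit reduces to the remaining gates.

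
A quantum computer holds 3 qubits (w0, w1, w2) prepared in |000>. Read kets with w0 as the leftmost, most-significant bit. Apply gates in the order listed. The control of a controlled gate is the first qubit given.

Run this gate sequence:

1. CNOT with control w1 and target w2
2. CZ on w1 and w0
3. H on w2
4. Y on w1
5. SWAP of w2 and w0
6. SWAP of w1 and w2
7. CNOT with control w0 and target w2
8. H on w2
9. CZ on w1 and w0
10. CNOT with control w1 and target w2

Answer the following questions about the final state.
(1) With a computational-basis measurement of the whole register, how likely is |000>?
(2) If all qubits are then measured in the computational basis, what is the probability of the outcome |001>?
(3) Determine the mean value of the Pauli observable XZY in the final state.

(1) The probability of measuring |000> is 1/4.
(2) Outcome |001> occurs with probability 1/4.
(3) The expectation value of XZY is 0.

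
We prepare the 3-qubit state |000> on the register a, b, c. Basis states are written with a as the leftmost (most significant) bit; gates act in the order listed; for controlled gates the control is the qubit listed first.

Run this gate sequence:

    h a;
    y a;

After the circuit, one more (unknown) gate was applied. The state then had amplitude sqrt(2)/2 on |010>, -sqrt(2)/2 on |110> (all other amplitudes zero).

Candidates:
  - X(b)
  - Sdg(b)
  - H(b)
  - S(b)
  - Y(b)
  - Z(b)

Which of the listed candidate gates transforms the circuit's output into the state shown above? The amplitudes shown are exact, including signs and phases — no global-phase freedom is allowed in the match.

It was Y(b) that produced the state shown.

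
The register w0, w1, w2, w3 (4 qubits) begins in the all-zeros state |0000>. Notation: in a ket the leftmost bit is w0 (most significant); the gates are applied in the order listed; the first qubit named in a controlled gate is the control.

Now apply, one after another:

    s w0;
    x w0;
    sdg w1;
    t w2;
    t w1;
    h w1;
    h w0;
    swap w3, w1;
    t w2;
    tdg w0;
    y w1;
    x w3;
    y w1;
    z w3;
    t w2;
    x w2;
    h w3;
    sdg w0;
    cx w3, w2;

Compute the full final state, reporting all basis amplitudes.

The final amplitudes are sqrt(2)/2 on |0001>, sqrt(2)*exp(I*pi/4)/2 on |1001>, and 0 on every other basis state.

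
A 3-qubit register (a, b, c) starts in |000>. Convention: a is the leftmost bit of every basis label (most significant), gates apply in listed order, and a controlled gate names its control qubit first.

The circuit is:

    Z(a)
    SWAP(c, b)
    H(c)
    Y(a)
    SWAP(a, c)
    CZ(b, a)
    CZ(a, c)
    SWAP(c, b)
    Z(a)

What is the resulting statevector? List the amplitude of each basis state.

The resulting statevector has amplitude sqrt(2)*I/2 on |010>, sqrt(2)*I/2 on |110>, and 0 on every other basis state.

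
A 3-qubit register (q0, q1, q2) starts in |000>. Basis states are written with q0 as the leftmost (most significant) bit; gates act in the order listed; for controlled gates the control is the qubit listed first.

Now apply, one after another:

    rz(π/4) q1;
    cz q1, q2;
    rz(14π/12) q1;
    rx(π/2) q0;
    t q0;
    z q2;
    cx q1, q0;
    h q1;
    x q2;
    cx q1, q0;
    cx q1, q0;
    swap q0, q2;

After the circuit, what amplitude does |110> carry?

The final state's coefficient on |110> equals -exp(7*I*pi/24)/2. Key observation: the block from step 10 through step 11 cancels to the identity and can be dropped.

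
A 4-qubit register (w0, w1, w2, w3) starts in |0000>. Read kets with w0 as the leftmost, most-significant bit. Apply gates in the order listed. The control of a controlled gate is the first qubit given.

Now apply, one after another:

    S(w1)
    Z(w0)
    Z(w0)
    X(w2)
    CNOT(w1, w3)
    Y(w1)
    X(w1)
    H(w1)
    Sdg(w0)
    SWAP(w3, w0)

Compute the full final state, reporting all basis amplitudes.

After the circuit, the state carries amplitude sqrt(2)*I/2 on |0010>, sqrt(2)*I/2 on |0110>, and 0 on every other basis state.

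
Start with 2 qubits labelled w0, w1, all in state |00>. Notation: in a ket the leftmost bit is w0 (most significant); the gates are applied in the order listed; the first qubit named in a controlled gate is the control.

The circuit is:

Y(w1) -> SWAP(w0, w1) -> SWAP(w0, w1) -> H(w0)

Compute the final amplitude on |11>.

The amplitude on |11> is sqrt(2)*I/2.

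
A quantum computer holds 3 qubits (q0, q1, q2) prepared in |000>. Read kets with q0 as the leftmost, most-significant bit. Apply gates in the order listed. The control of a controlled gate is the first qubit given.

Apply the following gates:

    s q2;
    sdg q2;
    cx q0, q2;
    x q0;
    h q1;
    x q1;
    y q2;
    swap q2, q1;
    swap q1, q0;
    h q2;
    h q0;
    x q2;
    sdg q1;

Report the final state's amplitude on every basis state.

The resulting statevector has amplitude sqrt(2)/2 on |011>, -sqrt(2)/2 on |111>, and 0 on every other basis state. Key observation: steps 1-2 multiply out to the identity, so the circuit reduces to the remaining gates.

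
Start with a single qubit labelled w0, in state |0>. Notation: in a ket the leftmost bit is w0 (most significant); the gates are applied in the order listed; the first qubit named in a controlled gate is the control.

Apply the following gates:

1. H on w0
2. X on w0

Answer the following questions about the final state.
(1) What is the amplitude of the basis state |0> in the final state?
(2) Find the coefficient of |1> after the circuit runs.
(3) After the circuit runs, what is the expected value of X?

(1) The final state's coefficient on |0> equals sqrt(2)/2.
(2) |1> carries amplitude sqrt(2)/2 in the final state.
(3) The expectation value of X is 1.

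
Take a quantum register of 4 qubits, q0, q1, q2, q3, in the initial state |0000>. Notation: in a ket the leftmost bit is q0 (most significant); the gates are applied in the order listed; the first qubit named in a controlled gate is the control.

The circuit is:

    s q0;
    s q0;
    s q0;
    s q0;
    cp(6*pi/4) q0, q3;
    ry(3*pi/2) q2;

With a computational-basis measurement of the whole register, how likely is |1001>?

A full measurement returns |1001> with probability 0.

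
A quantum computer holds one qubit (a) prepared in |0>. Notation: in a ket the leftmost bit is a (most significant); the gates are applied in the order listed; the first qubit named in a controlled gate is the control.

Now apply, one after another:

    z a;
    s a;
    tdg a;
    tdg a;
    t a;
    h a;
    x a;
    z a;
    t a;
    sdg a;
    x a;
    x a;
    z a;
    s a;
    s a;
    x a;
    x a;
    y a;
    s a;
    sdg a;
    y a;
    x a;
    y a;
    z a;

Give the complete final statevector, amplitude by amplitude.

The resulting statevector has amplitude -sqrt(2)*I/2 on |0>, sqrt(2)*exp(I*pi/4)/2 on |1>. Key observation: the block from step 17 through step 22 cancels to the identity and can be dropped.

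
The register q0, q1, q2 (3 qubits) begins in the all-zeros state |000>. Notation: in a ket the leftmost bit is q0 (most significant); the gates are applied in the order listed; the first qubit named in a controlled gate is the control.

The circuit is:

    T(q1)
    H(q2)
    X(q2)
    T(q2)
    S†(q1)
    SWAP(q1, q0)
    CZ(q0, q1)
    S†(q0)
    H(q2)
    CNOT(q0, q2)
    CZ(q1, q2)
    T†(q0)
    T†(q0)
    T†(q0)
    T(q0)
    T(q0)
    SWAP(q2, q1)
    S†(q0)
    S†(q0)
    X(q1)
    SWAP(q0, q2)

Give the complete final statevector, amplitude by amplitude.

The final amplitudes are 1/2 - exp(I*pi/4)/2 on |000>, 1/2 + exp(I*pi/4)/2 on |010>, and 0 on every other basis state. Key observation: gates 13-16 undo each other exactly, leaving only the rest of the circuit to track.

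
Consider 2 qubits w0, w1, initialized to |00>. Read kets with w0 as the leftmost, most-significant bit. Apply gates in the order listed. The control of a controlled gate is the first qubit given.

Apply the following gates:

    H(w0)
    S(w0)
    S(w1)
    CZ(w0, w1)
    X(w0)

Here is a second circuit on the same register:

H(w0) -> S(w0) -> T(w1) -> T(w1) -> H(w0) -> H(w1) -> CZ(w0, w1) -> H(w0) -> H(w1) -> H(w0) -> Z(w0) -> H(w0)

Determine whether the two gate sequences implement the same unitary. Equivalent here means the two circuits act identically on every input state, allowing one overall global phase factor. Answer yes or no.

No — the two circuits implement different unitaries, even allowing a global phase.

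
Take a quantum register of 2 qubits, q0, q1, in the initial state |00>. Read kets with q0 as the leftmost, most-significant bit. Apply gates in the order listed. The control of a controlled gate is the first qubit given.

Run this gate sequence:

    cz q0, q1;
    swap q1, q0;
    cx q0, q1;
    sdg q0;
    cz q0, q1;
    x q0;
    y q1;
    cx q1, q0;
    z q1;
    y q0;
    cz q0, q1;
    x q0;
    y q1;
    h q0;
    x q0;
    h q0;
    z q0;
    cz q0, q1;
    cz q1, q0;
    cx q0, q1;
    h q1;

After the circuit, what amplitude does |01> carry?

|01> carries amplitude sqrt(2)*I/2 in the final state. Key observation: steps 14-17 multiply out to the identity, so the circuit reduces to the remaining gates.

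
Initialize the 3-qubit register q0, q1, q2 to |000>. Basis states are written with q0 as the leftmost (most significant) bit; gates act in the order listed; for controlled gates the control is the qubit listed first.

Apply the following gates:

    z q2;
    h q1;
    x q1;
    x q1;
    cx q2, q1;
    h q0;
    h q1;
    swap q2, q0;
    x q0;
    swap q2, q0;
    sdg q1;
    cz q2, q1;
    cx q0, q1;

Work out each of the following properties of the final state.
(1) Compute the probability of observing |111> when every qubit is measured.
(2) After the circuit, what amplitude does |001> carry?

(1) The probability of measuring |111> is 1/2.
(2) |001> carries amplitude sqrt(2)/2 in the final state.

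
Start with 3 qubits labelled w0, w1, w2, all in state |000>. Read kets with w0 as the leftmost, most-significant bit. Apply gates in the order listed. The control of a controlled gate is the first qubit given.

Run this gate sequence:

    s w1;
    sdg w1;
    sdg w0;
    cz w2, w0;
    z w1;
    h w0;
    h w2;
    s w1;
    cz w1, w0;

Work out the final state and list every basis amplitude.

After the circuit, the state carries amplitude 1/2 on |000>, 1/2 on |001>, 0 on |010>, 0 on |011>, 1/2 on |100>, 1/2 on |101>, 0 on |110>, 0 on |111>. Key observation: gates 1-2 undo each other exactly, leaving only the rest of the circuit to track.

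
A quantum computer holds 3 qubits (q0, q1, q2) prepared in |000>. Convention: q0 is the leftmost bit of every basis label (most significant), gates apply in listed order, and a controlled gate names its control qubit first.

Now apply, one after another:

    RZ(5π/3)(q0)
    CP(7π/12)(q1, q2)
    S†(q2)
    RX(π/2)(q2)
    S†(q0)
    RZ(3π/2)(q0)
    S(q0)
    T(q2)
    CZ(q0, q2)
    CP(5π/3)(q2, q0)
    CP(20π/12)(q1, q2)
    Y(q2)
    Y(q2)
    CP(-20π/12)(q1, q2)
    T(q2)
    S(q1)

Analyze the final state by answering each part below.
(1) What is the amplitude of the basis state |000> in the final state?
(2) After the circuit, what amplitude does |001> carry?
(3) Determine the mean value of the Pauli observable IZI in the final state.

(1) |000> carries amplitude sqrt(2)*exp(5*I*pi/12)/2 in the final state. Key observation: steps 11-14 multiply out to the identity, so the circuit reduces to the remaining gates.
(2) |001> carries amplitude sqrt(2)*exp(5*I*pi/12)/2 in the final state.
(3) In the final state, IZI has expectation 1.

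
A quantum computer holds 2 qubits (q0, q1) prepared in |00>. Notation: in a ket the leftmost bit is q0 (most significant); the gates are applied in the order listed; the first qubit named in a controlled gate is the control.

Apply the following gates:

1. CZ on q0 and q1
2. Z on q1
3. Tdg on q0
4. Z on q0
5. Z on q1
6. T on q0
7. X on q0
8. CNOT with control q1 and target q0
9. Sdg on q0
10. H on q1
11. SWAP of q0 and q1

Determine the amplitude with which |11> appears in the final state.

The final state's coefficient on |11> equals -sqrt(2)*I/2.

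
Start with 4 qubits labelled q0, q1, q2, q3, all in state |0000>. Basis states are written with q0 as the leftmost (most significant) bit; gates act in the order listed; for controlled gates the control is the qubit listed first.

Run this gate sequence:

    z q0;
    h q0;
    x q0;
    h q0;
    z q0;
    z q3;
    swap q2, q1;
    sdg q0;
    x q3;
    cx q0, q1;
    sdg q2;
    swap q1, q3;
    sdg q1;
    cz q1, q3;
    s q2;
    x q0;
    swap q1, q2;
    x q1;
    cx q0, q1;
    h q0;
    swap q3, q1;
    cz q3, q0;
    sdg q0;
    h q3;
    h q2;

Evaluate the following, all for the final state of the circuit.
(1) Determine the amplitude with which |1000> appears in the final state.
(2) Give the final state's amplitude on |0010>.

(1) The final state's coefficient on |1000> equals sqrt(2)/4. Key observation: gates 2-5 undo each other exactly, leaving only the rest of the circuit to track.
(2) The amplitude on |0010> is sqrt(2)*I/4.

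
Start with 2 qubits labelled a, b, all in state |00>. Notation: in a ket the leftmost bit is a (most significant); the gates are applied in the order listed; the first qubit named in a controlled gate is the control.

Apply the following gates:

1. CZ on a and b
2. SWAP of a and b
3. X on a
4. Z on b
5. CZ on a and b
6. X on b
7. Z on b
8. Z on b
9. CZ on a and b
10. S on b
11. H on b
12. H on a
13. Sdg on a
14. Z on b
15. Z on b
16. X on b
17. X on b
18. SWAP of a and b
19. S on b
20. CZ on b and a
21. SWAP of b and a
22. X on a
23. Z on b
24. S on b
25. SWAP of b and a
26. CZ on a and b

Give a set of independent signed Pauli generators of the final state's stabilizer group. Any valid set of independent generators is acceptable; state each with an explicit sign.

One valid set of independent stabilizer generators is -YI, -IX (any independent generating set of the same group is equally correct).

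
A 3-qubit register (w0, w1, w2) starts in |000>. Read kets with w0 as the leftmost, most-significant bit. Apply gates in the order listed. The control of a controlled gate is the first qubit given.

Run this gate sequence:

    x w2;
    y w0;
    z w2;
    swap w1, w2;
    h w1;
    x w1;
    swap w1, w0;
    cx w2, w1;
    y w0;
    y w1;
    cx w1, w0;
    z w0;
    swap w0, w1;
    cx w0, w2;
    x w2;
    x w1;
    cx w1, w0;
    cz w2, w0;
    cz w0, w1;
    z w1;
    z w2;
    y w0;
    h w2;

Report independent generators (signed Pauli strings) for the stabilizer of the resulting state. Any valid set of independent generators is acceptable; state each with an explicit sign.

One valid set of independent stabilizer generators is -XXI, -IIX, -ZZI (any independent generating set of the same group is equally correct).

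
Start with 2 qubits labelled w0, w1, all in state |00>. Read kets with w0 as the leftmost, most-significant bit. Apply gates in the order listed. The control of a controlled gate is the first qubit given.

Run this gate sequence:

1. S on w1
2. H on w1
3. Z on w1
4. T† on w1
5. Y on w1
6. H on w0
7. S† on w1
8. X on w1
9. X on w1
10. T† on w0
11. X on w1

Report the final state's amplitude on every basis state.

After the circuit, the state carries amplitude 1/2 on |00>, exp(I*pi/4)/2 on |01>, -exp(3*I*pi/4)/2 on |10>, 1/2 on |11>. Key observation: the block from step 8 through step 9 cancels to the identity and can be dropped.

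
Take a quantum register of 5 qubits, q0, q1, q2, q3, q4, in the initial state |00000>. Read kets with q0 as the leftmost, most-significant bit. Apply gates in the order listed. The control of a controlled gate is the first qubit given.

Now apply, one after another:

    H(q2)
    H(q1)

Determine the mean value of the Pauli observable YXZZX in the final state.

The observable YXZZX averages to 0.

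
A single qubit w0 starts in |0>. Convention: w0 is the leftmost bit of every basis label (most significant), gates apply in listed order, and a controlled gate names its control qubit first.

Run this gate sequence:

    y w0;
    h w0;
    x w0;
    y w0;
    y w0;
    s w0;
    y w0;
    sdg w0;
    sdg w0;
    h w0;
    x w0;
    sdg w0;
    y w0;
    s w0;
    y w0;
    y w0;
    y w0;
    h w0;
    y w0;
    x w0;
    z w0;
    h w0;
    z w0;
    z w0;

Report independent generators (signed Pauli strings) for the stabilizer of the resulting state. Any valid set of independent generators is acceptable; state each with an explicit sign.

The final state is stabilized by the group generated by -Y; other independent generating sets are equally valid.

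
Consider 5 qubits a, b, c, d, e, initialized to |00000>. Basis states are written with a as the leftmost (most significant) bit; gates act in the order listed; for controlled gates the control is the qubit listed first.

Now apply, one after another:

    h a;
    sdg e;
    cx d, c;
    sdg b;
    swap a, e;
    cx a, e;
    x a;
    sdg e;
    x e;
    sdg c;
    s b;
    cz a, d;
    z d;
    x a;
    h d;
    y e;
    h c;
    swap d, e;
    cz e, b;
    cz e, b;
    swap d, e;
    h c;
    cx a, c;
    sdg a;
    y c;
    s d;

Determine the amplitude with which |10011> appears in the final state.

The final state's coefficient on |10011> equals 0. Key observation: steps 17-22 multiply out to the identity, so the circuit reduces to the remaining gates.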